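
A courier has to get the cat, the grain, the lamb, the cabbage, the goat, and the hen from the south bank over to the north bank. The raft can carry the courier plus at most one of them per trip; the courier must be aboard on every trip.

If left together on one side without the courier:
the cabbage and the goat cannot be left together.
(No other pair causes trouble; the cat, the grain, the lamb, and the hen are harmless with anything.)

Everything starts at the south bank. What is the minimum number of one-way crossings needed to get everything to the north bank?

Counting alone: the courier can take at most 1 across per trip to the north bank, so moving all 6 needs at least 6 loaded trips out, with a return between consecutive ones — at least 11 crossings.
The plan below uses exactly 11 crossings, so it is optimal:
1. Courier goes to the north bank with the cabbage.
2. Courier goes back to the south bank alone.
3. Courier goes to the north bank with the cat.
4. Courier goes back to the south bank alone.
5. Courier goes to the north bank with the grain.
6. Courier goes back to the south bank alone.
7. Courier goes to the north bank with the lamb.
8. Courier goes back to the south bank alone.
9. Courier goes to the north bank with the hen.
10. Courier goes back to the south bank alone.
11. Courier goes to the north bank with the goat.

11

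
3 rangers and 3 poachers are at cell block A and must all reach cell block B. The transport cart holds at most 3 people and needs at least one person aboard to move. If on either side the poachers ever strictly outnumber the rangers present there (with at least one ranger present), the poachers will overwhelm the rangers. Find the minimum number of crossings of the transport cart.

5

Counting alone: each trip to cell block B takes at most 3 across and each return brings at least 1 back, so after t trips out (and t−1 returns) at most 3t − (t−1) of the 6 are across; that first reaches 6 at t = 3, so at least 5 crossings are needed.
The plan below uses exactly 5 crossings, so it is optimal:
1. 2 poachers → cell block B.  (cell block A: 3R 1P; cell block B: 0R 2P)
2. 1 poacher ← cell block A.  (cell block A: 3R 2P; cell block B: 0R 1P)
3. 3 rangers → cell block B.  (cell block A: 0R 2P; cell block B: 3R 1P)
4. 1 poacher ← cell block A.  (cell block A: 0R 3P; cell block B: 3R 0P)
5. 3 poachers → cell block B.  (cell block A: 0R 0P; cell block B: 3R 3P)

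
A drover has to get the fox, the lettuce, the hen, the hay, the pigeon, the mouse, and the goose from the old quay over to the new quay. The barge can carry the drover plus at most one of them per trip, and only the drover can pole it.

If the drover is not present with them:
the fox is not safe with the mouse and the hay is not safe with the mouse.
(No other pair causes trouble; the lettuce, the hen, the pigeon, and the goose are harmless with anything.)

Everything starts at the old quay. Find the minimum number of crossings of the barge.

Counting alone: the drover can take at most 1 across per trip to the new quay, so moving all 7 needs at least 7 loaded trips out, with a return between consecutive ones — at least 13 crossings.
The safety rule pushes this higher. Following every safe sequence of crossings, the most of the 7 that can be at the new quay as the barge arrives there on crossing 13 is 6 — never all 7.
So no plan with fewer than 15 crossings exists, and this one achieves 15:
1. Drover goes to the new quay with the mouse.
2. Drover goes back to the old quay alone.
3. Drover goes to the new quay with the fox.
4. Drover goes back to the old quay with the mouse.
5. Drover goes to the new quay with the hay.
6. Drover goes back to the old quay alone.
7. Drover goes to the new quay with the lettuce.
8. Drover goes back to the old quay alone.
9. Drover goes to the new quay with the hen.
10. Drover goes back to the old quay alone.
11. Drover goes to the new quay with the pigeon.
12. Drover goes back to the old quay alone.
13. Drover goes to the new quay with the goose.
14. Drover goes back to the old quay alone.
15. Drover goes to the new quay with the mouse.

15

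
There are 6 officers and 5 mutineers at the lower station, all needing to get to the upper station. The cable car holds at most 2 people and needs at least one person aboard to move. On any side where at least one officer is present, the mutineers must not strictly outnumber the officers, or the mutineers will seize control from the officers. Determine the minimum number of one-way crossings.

19

Counting alone: each trip to the upper station takes at most 2 across and each return brings at least 1 back, so after t trips out (and t−1 returns) at most 2t − (t−1) of the 11 are across; that first reaches 11 at t = 10, so at least 19 crossings are needed.
The plan below uses exactly 19 crossings, so it is optimal:
1. 2 mutineers → the upper station.  (the lower station: 6O 3M; the upper station: 0O 2M)
2. 1 mutineer ← the lower station.  (the lower station: 6O 4M; the upper station: 0O 1M)
3. 2 mutineers → the upper station.  (the lower station: 6O 2M; the upper station: 0O 3M)
4. 1 mutineer ← the lower station.  (the lower station: 6O 3M; the upper station: 0O 2M)
5. 2 officers → the upper station.  (the lower station: 4O 3M; the upper station: 2O 2M)
6. 1 mutineer ← the lower station.  (the lower station: 4O 4M; the upper station: 2O 1M)
7. 1 officer and 1 mutineer → the upper station.  (the lower station: 3O 3M; the upper station: 3O 2M)
8. 1 officer ← the lower station.  (the lower station: 4O 3M; the upper station: 2O 2M)
9. 1 officer and 1 mutineer → the upper station.  (the lower station: 3O 2M; the upper station: 3O 3M)
10. 1 mutineer ← the lower station.  (the lower station: 3O 3M; the upper station: 3O 2M)
11. 1 officer and 1 mutineer → the upper station.  (the lower station: 2O 2M; the upper station: 4O 3M)
12. 1 officer ← the lower station.  (the lower station: 3O 2M; the upper station: 3O 3M)
13. 1 officer and 1 mutineer → the upper station.  (the lower station: 2O 1M; the upper station: 4O 4M)
14. 1 mutineer ← the lower station.  (the lower station: 2O 2M; the upper station: 4O 3M)
15. 1 officer and 1 mutineer → the upper station.  (the lower station: 1O 1M; the upper station: 5O 4M)
16. 1 officer ← the lower station.  (the lower station: 2O 1M; the upper station: 4O 4M)
17. 1 officer and 1 mutineer → the upper station.  (the lower station: 1O 0M; the upper station: 5O 5M)
18. 1 mutineer ← the lower station.  (the lower station: 1O 1M; the upper station: 5O 4M)
19. 1 officer and 1 mutineer → the upper station.  (the lower station: 0O 0M; the upper station: 6O 5M)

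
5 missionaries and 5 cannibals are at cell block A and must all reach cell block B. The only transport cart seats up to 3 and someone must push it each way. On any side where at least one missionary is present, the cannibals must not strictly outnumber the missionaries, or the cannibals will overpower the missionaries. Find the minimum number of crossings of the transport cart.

Counting alone: each trip to cell block B takes at most 3 across and each return brings at least 1 back, so after t trips out (and t−1 returns) at most 3t − (t−1) of the 10 are across; that first reaches 10 at t = 5, so at least 9 crossings are needed.
The safety rule pushes this higher. Following every safe sequence of crossings, the most of the 10 that can be at cell block B as the transport cart arrives there on crossing 9 is 9 — never all 10.
So no plan with fewer than 11 crossings exists, and this one achieves 11:
1. 2 cannibals → cell block B.  (cell block A: 5M 3C; cell block B: 0M 2C)
2. 1 cannibal ← cell block A.  (cell block A: 5M 4C; cell block B: 0M 1C)
3. 3 cannibals → cell block B.  (cell block A: 5M 1C; cell block B: 0M 4C)
4. 1 cannibal ← cell block A.  (cell block A: 5M 2C; cell block B: 0M 3C)
5. 3 missionaries → cell block B.  (cell block A: 2M 2C; cell block B: 3M 3C)
6. 1 missionary and 1 cannibal ← cell block A.  (cell block A: 3M 3C; cell block B: 2M 2C)
7. 3 missionaries → cell block B.  (cell block A: 0M 3C; cell block B: 5M 2C)
8. 1 cannibal ← cell block A.  (cell block A: 0M 4C; cell block B: 5M 1C)
9. 2 cannibals → cell block B.  (cell block A: 0M 2C; cell block B: 5M 3C)
10. 1 cannibal ← cell block A.  (cell block A: 0M 3C; cell block B: 5M 2C)
11. 3 cannibals → cell block B.  (cell block A: 0M 0C; cell block B: 5M 5C)

11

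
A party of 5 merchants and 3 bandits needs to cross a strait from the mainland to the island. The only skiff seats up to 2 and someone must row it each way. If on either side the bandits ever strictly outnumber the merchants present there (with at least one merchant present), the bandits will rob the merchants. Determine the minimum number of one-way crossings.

13

Counting alone: each trip to the island takes at most 2 across and each return brings at least 1 back, so after t trips out (and t−1 returns) at most 2t − (t−1) of the 8 are across; that first reaches 8 at t = 7, so at least 13 crossings are needed.
The plan below uses exactly 13 crossings, so it is optimal:
1. 2 bandits → the island.  (the mainland: 5M 1B; the island: 0M 2B)
2. 1 bandit ← the mainland.  (the mainland: 5M 2B; the island: 0M 1B)
3. 2 bandits → the island.  (the mainland: 5M 0B; the island: 0M 3B)
4. 1 bandit ← the mainland.  (the mainland: 5M 1B; the island: 0M 2B)
5. 2 merchants → the island.  (the mainland: 3M 1B; the island: 2M 2B)
6. 1 bandit ← the mainland.  (the mainland: 3M 2B; the island: 2M 1B)
7. 1 merchant and 1 bandit → the island.  (the mainland: 2M 1B; the island: 3M 2B)
8. 1 bandit ← the mainland.  (the mainland: 2M 2B; the island: 3M 1B)
9. 2 bandits → the island.  (the mainland: 2M 0B; the island: 3M 3B)
10. 1 bandit ← the mainland.  (the mainland: 2M 1B; the island: 3M 2B)
11. 1 merchant and 1 bandit → the island.  (the mainland: 1M 0B; the island: 4M 3B)
12. 1 bandit ← the mainland.  (the mainland: 1M 1B; the island: 4M 2B)
13. 1 merchant and 1 bandit → the island.  (the mainland: 0M 0B; the island: 5M 3B)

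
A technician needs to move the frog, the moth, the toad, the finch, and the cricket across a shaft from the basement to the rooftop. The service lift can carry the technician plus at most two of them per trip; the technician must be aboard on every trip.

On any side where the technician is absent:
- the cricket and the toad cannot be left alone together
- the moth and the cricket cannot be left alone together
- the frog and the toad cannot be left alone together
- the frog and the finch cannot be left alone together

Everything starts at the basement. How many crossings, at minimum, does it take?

7

Counting alone: the technician can take at most 2 across per trip to the rooftop, so moving all 5 needs at least 3 loaded trips out, with a return between consecutive ones — at least 5 crossings.
The safety rule pushes this higher. Following every safe sequence of crossings, the most of the 5 that can be at the rooftop as the service lift arrives there on crossing 5 is 4 — never all 5.
So no plan with fewer than 7 crossings exists, and this one achieves 7:
1. Technician goes to the rooftop with the cricket and the frog.  [the basement: the finch, the moth, the toad | the rooftop: the cricket, the frog]
2. Technician goes back to the basement alone.  [the basement: the finch, the moth, the toad | the rooftop: the cricket, the frog]
3. Technician goes to the rooftop with the moth.  [the basement: the finch, the toad | the rooftop: the cricket, the frog, the moth]
4. Technician goes back to the basement with the cricket.  [the basement: the cricket, the finch, the toad | the rooftop: the frog, the moth]
5. Technician goes to the rooftop with the finch and the toad.  [the basement: the cricket | the rooftop: the finch, the frog, the moth, the toad]
6. Technician goes back to the basement with the frog.  [the basement: the cricket, the frog | the rooftop: the finch, the moth, the toad]
7. Technician goes to the rooftop with the cricket and the frog.  [the basement: — | the rooftop: the cricket, the finch, the frog, the moth, the toad]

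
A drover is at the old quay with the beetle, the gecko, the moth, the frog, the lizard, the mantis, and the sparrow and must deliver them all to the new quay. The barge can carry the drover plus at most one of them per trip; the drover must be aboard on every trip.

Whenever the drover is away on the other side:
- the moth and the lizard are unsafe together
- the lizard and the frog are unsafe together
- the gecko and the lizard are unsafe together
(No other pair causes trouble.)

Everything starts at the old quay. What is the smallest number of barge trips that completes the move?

Following every safe sequence of crossings from the start, the most of the 7 that can be at the new quay as the barge arrives there on crossings 1, 3, 5, 7, 9 is 1, 2, 3, 4, 5 respectively; the best ever achieved is 5 of 7.
From crossing 11 on, no configuration arises that was not already reachable earlier: only 72 distinct safe configurations (who is on which side, and where the barge is) can ever be reached, none of them has everyone across, and every continuation just revisits them. So no valid plan exists.

impossible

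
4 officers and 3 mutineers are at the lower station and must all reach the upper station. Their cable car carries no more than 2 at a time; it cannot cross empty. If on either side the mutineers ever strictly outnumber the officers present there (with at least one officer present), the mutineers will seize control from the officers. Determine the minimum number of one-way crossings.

11

Counting alone: each trip to the upper station takes at most 2 across and each return brings at least 1 back, so after t trips out (and t−1 returns) at most 2t − (t−1) of the 7 are across; that first reaches 7 at t = 6, so at least 11 crossings are needed.
The plan below uses exactly 11 crossings, so it is optimal:
1. 2 mutineers → the upper station.  (the lower station: 4O 1M; the upper station: 0O 2M)
2. 1 mutineer ← the lower station.  (the lower station: 4O 2M; the upper station: 0O 1M)
3. 2 mutineers → the upper station.  (the lower station: 4O 0M; the upper station: 0O 3M)
4. 1 mutineer ← the lower station.  (the lower station: 4O 1M; the upper station: 0O 2M)
5. 2 officers → the upper station.  (the lower station: 2O 1M; the upper station: 2O 2M)
6. 1 mutineer ← the lower station.  (the lower station: 2O 2M; the upper station: 2O 1M)
7. 1 officer and 1 mutineer → the upper station.  (the lower station: 1O 1M; the upper station: 3O 2M)
8. 1 officer ← the lower station.  (the lower station: 2O 1M; the upper station: 2O 2M)
9. 1 officer and 1 mutineer → the upper station.  (the lower station: 1O 0M; the upper station: 3O 3M)
10. 1 mutineer ← the lower station.  (the lower station: 1O 1M; the upper station: 3O 2M)
11. 1 officer and 1 mutineer → the upper station.  (the lower station: 0O 0M; the upper station: 4O 3M)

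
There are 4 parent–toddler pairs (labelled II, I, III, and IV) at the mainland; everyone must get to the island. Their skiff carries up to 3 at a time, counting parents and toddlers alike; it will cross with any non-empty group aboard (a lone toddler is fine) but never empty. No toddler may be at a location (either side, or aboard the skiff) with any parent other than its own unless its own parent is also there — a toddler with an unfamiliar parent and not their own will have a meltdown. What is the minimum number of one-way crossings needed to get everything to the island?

9

Counting alone: each trip to the island takes at most 3 across and each return brings at least 1 back, so after t trips out (and t−1 returns) at most 3t − (t−1) of the 8 are across; that first reaches 8 at t = 4, so at least 7 crossings are needed.
The safety rule pushes this higher. Following every safe sequence of crossings, the most of the 8 that can be at the island as the skiff arrives there on crossing 7 is 7 — never all 8.
So no plan with fewer than 9 crossings exists, and this one achieves 9:
1. parent II and toddler II cross → the island.
2. parent II crosses ← the mainland.
3. parent I, parent II, and toddler I cross → the island.
4. parent II and toddler II cross ← the mainland.
5. parent II, parent III, and parent IV cross → the island.
6. toddler I crosses ← the mainland.
7. toddler I and toddler II cross → the island.
8. toddler II crosses ← the mainland.
9. toddler II, toddler III, and toddler IV cross → the island.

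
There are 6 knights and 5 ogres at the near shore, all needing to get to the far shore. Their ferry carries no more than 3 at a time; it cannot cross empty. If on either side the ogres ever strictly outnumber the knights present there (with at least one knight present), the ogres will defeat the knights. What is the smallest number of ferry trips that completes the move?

Counting alone: each trip to the far shore takes at most 3 across and each return brings at least 1 back, so after t trips out (and t−1 returns) at most 3t − (t−1) of the 11 are across; that first reaches 11 at t = 5, so at least 9 crossings are needed.
The plan below uses exactly 9 crossings, so it is optimal:
1. 3 ogres → the far shore.  (the near shore: 6K 2O; the far shore: 0K 3O)
2. 1 ogre ← the near shore.  (the near shore: 6K 3O; the far shore: 0K 2O)
3. 3 knights → the far shore.  (the near shore: 3K 3O; the far shore: 3K 2O)
4. 1 knight ← the near shore.  (the near shore: 4K 3O; the far shore: 2K 2O)
5. 2 knights and 1 ogre → the far shore.  (the near shore: 2K 2O; the far shore: 4K 3O)
6. 1 knight ← the near shore.  (the near shore: 3K 2O; the far shore: 3K 3O)
7. 2 knights and 1 ogre → the far shore.  (the near shore: 1K 1O; the far shore: 5K 4O)
8. 1 knight ← the near shore.  (the near shore: 2K 1O; the far shore: 4K 4O)
9. 2 knights and 1 ogre → the far shore.  (the near shore: 0K 0O; the far shore: 6K 5O)

9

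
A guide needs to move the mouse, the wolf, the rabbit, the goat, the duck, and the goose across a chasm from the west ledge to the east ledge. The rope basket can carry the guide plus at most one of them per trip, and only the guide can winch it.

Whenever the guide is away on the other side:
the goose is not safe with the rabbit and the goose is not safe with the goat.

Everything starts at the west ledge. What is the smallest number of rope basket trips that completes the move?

Counting alone: the guide can take at most 1 across per trip to the east ledge, so moving all 6 needs at least 6 loaded trips out, with a return between consecutive ones — at least 11 crossings.
The safety rule pushes this higher. Following every safe sequence of crossings, the most of the 6 that can be at the east ledge as the rope basket arrives there on crossing 11 is 5 — never all 6.
So no plan with fewer than 13 crossings exists, and this one achieves 13:
1. Guide goes to the east ledge with the goose.
2. Guide goes back to the west ledge alone.
3. Guide goes to the east ledge with the mouse.
4. Guide goes back to the west ledge alone.
5. Guide goes to the east ledge with the wolf.
6. Guide goes back to the west ledge alone.
7. Guide goes to the east ledge with the rabbit.
8. Guide goes back to the west ledge with the goose.
9. Guide goes to the east ledge with the goat.
10. Guide goes back to the west ledge alone.
11. Guide goes to the east ledge with the duck.
12. Guide goes back to the west ledge alone.
13. Guide goes to the east ledge with the goose.

13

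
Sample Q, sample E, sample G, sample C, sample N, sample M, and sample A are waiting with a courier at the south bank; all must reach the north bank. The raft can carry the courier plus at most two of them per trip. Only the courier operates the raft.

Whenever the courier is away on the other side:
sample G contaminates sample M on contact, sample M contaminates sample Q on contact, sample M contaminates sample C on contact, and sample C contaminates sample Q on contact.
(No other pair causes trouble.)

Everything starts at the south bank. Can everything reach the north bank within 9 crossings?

No

Counting alone: the courier can take at most 2 across per trip to the north bank, so moving all 7 needs at least 4 loaded trips out, with a return between consecutive ones — at least 7 crossings.
The safety rule pushes this higher. Following every safe sequence of crossings, the most of the 7 that can be at the north bank as the raft arrives there on crossings 7, 9 is 5, 6 respectively — never all 7.
So the move cannot be finished within 9 crossings. (The shortest complete plan takes 11:)
1. Courier goes to the north bank with sample M and sample Q.  [the south bank: sample A, sample C, sample E, sample G, sample N | the north bank: sample M, sample Q]
2. Courier goes back to the south bank with sample Q.  [the south bank: sample A, sample C, sample E, sample G, sample N, sample Q | the north bank: sample M]
3. Courier goes to the north bank with sample E and sample Q.  [the south bank: sample A, sample C, sample G, sample N | the north bank: sample E, sample M, sample Q]
4. Courier goes back to the south bank with sample Q.  [the south bank: sample A, sample C, sample G, sample N, sample Q | the north bank: sample E, sample M]
5. Courier goes to the north bank with sample G and sample Q.  [the south bank: sample A, sample C, sample N | the north bank: sample E, sample G, sample M, sample Q]
6. Courier goes back to the south bank with sample M.  [the south bank: sample A, sample C, sample M, sample N | the north bank: sample E, sample G, sample Q]
7. Courier goes to the north bank with sample C and sample N.  [the south bank: sample A, sample M | the north bank: sample C, sample E, sample G, sample N, sample Q]
8. Courier goes back to the south bank with sample Q.  [the south bank: sample A, sample M, sample Q | the north bank: sample C, sample E, sample G, sample N]
9. Courier goes to the north bank with sample A and sample Q.  [the south bank: sample M | the north bank: sample A, sample C, sample E, sample G, sample N, sample Q]
10. Courier goes back to the south bank with sample Q.  [the south bank: sample M, sample Q | the north bank: sample A, sample C, sample E, sample G, sample N]
11. Courier goes to the north bank with sample M and sample Q.  [the south bank: — | the north bank: sample A, sample C, sample E, sample G, sample M, sample N, sample Q]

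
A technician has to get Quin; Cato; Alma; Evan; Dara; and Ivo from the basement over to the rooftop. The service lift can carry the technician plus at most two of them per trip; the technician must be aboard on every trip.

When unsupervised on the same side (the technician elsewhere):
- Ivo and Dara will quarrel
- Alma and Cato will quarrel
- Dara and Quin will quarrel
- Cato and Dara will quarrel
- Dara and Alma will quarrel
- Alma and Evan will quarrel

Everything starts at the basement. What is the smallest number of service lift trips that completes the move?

Counting alone: the technician can take at most 2 across per trip to the rooftop, so moving all 6 needs at least 3 loaded trips out, with a return between consecutive ones — at least 5 crossings.
The safety rule pushes this higher. Following every safe sequence of crossings, the most of the 6 that can be at the rooftop as the service lift arrives there on crossings 5, 7 is 4, 5 respectively — never all 6.
So no plan with fewer than 9 crossings exists, and this one achieves 9:
1. Technician goes to the rooftop with Alma and Dara.
2. Technician goes back to the basement with Alma.
3. Technician goes to the rooftop with Alma and Quin.
4. Technician goes back to the basement with Dara.
5. Technician goes to the rooftop with Cato and Ivo.
6. Technician goes back to the basement with Cato.
7. Technician goes to the rooftop with Cato and Evan.
8. Technician goes back to the basement with Alma.
9. Technician goes to the rooftop with Alma and Dara.

9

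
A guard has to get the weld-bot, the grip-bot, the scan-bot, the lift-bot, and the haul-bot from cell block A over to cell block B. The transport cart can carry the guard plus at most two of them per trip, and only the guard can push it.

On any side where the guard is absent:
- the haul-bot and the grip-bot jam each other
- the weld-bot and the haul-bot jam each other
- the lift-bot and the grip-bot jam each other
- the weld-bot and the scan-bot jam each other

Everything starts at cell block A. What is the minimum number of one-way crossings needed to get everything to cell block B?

7

Counting alone: the guard can take at most 2 across per trip to cell block B, so moving all 5 needs at least 3 loaded trips out, with a return between consecutive ones — at least 5 crossings.
The safety rule pushes this higher. Following every safe sequence of crossings, the most of the 5 that can be at cell block B as the transport cart arrives there on crossing 5 is 4 — never all 5.
So no plan with fewer than 7 crossings exists, and this one achieves 7:
1. Guard goes to cell block B with the grip-bot and the weld-bot.
2. Guard goes back to cell block A alone.
3. Guard goes to cell block B with the scan-bot.
4. Guard goes back to cell block A with the weld-bot.
5. Guard goes to cell block B with the haul-bot and the lift-bot.
6. Guard goes back to cell block A with the grip-bot.
7. Guard goes to cell block B with the grip-bot and the weld-bot.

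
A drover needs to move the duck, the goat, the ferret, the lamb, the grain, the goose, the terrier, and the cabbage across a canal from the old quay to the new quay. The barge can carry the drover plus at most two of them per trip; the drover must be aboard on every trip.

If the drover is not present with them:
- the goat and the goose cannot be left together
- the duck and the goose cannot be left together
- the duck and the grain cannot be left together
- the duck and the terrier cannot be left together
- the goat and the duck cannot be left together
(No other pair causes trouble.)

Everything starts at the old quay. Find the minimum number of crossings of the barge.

13

Counting alone: the drover can take at most 2 across per trip to the new quay, so moving all 8 needs at least 4 loaded trips out, with a return between consecutive ones — at least 7 crossings.
The safety rule pushes this higher. Following every safe sequence of crossings, the most of the 8 that can be at the new quay as the barge arrives there on crossings 7, 9, 11 is 5, 6, 7 respectively — never all 8.
So no plan with fewer than 13 crossings exists, and this one achieves 13:
1. Drover goes to the new quay with the duck and the goat.  [the old quay: the cabbage, the ferret, the goose, the grain, the lamb, the terrier | the new quay: the duck, the goat]
2. Drover goes back to the old quay with the duck.  [the old quay: the cabbage, the duck, the ferret, the goose, the grain, the lamb, the terrier | the new quay: the goat]
3. Drover goes to the new quay with the duck and the ferret.  [the old quay: the cabbage, the goose, the grain, the lamb, the terrier | the new quay: the duck, the ferret, the goat]
4. Drover goes back to the old quay with the duck.  [the old quay: the cabbage, the duck, the goose, the grain, the lamb, the terrier | the new quay: the ferret, the goat]
5. Drover goes to the new quay with the duck and the lamb.  [the old quay: the cabbage, the goose, the grain, the terrier | the new quay: the duck, the ferret, the goat, the lamb]
6. Drover goes back to the old quay with the duck.  [the old quay: the cabbage, the duck, the goose, the grain, the terrier | the new quay: the ferret, the goat, the lamb]
7. Drover goes to the new quay with the duck and the grain.  [the old quay: the cabbage, the goose, the terrier | the new quay: the duck, the ferret, the goat, the grain, the lamb]
8. Drover goes back to the old quay with the duck.  [the old quay: the cabbage, the duck, the goose, the terrier | the new quay: the ferret, the goat, the grain, the lamb]
9. Drover goes to the new quay with the duck and the terrier.  [the old quay: the cabbage, the goose | the new quay: the duck, the ferret, the goat, the grain, the lamb, the terrier]
10. Drover goes back to the old quay with the duck.  [the old quay: the cabbage, the duck, the goose | the new quay: the ferret, the goat, the grain, the lamb, the terrier]
11. Drover goes to the new quay with the cabbage and the duck.  [the old quay: the goose | the new quay: the cabbage, the duck, the ferret, the goat, the grain, the lamb, the terrier]
12. Drover goes back to the old quay with the duck.  [the old quay: the duck, the goose | the new quay: the cabbage, the ferret, the goat, the grain, the lamb, the terrier]
13. Drover goes to the new quay with the duck and the goose.  [the old quay: — | the new quay: the cabbage, the duck, the ferret, the goat, the goose, the grain, the lamb, the terrier]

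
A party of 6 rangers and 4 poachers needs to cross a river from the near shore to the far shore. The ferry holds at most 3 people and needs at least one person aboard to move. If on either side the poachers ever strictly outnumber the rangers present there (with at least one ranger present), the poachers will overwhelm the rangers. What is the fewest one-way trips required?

9

Counting alone: each trip to the far shore takes at most 3 across and each return brings at least 1 back, so after t trips out (and t−1 returns) at most 3t − (t−1) of the 10 are across; that first reaches 10 at t = 5, so at least 9 crossings are needed.
The plan below uses exactly 9 crossings, so it is optimal:
1. 2 poachers → the far shore.  (the near shore: 6R 2P; the far shore: 0R 2P)
2. 1 poacher ← the near shore.  (the near shore: 6R 3P; the far shore: 0R 1P)
3. 3 poachers → the far shore.  (the near shore: 6R 0P; the far shore: 0R 4P)
4. 1 poacher ← the near shore.  (the near shore: 6R 1P; the far shore: 0R 3P)
5. 3 rangers → the far shore.  (the near shore: 3R 1P; the far shore: 3R 3P)
6. 1 poacher ← the near shore.  (the near shore: 3R 2P; the far shore: 3R 2P)
7. 1 ranger and 2 poachers → the far shore.  (the near shore: 2R 0P; the far shore: 4R 4P)
8. 1 poacher ← the near shore.  (the near shore: 2R 1P; the far shore: 4R 3P)
9. 2 rangers and 1 poacher → the far shore.  (the near shore: 0R 0P; the far shore: 6R 4P)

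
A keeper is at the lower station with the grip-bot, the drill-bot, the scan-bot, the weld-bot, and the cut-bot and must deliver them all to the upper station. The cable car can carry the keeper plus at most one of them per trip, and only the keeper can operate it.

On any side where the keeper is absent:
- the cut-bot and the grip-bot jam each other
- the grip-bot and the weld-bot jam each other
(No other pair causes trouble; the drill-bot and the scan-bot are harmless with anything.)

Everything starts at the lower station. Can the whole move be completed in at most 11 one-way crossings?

Yes — this plan uses 11 crossings (≤ 11):
1. Keeper goes to the upper station with the grip-bot.  [the lower station: the cut-bot, the drill-bot, the scan-bot, the weld-bot | the upper station: the grip-bot]
2. Keeper goes back to the lower station alone.  [the lower station: the cut-bot, the drill-bot, the scan-bot, the weld-bot | the upper station: the grip-bot]
3. Keeper goes to the upper station with the drill-bot.  [the lower station: the cut-bot, the scan-bot, the weld-bot | the upper station: the drill-bot, the grip-bot]
4. Keeper goes back to the lower station alone.  [the lower station: the cut-bot, the scan-bot, the weld-bot | the upper station: the drill-bot, the grip-bot]
5. Keeper goes to the upper station with the scan-bot.  [the lower station: the cut-bot, the weld-bot | the upper station: the drill-bot, the grip-bot, the scan-bot]
6. Keeper goes back to the lower station alone.  [the lower station: the cut-bot, the weld-bot | the upper station: the drill-bot, the grip-bot, the scan-bot]
7. Keeper goes to the upper station with the weld-bot.  [the lower station: the cut-bot | the upper station: the drill-bot, the grip-bot, the scan-bot, the weld-bot]
8. Keeper goes back to the lower station with the grip-bot.  [the lower station: the cut-bot, the grip-bot | the upper station: the drill-bot, the scan-bot, the weld-bot]
9. Keeper goes to the upper station with the cut-bot.  [the lower station: the grip-bot | the upper station: the cut-bot, the drill-bot, the scan-bot, the weld-bot]
10. Keeper goes back to the lower station alone.  [the lower station: the grip-bot | the upper station: the cut-bot, the drill-bot, the scan-bot, the weld-bot]
11. Keeper goes to the upper station with the grip-bot.  [the lower station: — | the upper station: the cut-bot, the drill-bot, the grip-bot, the scan-bot, the weld-bot]

Yes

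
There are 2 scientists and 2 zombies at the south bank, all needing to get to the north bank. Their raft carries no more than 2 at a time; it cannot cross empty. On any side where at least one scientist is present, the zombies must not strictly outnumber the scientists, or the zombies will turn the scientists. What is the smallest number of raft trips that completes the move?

5

Counting alone: each trip to the north bank takes at most 2 across and each return brings at least 1 back, so after t trips out (and t−1 returns) at most 2t − (t−1) of the 4 are across; that first reaches 4 at t = 3, so at least 5 crossings are needed.
The plan below uses exactly 5 crossings, so it is optimal:
1. 2 zombies → the north bank.  (the south bank: 2S 0Z; the north bank: 0S 2Z)
2. 1 zombie ← the south bank.  (the south bank: 2S 1Z; the north bank: 0S 1Z)
3. 2 scientists → the north bank.  (the south bank: 0S 1Z; the north bank: 2S 1Z)
4. 1 zombie ← the south bank.  (the south bank: 0S 2Z; the north bank: 2S 0Z)
5. 2 zombies → the north bank.  (the south bank: 0S 0Z; the north bank: 2S 2Z)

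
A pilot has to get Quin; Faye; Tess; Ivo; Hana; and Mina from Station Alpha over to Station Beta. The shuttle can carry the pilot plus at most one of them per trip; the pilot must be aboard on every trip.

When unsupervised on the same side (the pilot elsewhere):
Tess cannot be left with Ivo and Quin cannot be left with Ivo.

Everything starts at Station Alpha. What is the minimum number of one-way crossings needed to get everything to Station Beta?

Counting alone: the pilot can take at most 1 across per trip to Station Beta, so moving all 6 needs at least 6 loaded trips out, with a return between consecutive ones — at least 11 crossings.
The safety rule pushes this higher. Following every safe sequence of crossings, the most of the 6 that can be at Station Beta as the shuttle arrives there on crossing 11 is 5 — never all 6.
So no plan with fewer than 13 crossings exists, and this one achieves 13:
1. Pilot goes to Station Beta with Ivo.  [Station Alpha: Faye, Hana, Mina, Quin, Tess | Station Beta: Ivo]
2. Pilot goes back to Station Alpha alone.  [Station Alpha: Faye, Hana, Mina, Quin, Tess | Station Beta: Ivo]
3. Pilot goes to Station Beta with Quin.  [Station Alpha: Faye, Hana, Mina, Tess | Station Beta: Ivo, Quin]
4. Pilot goes back to Station Alpha with Ivo.  [Station Alpha: Faye, Hana, Ivo, Mina, Tess | Station Beta: Quin]
5. Pilot goes to Station Beta with Tess.  [Station Alpha: Faye, Hana, Ivo, Mina | Station Beta: Quin, Tess]
6. Pilot goes back to Station Alpha alone.  [Station Alpha: Faye, Hana, Ivo, Mina | Station Beta: Quin, Tess]
7. Pilot goes to Station Beta with Faye.  [Station Alpha: Hana, Ivo, Mina | Station Beta: Faye, Quin, Tess]
8. Pilot goes back to Station Alpha alone.  [Station Alpha: Hana, Ivo, Mina | Station Beta: Faye, Quin, Tess]
9. Pilot goes to Station Beta with Hana.  [Station Alpha: Ivo, Mina | Station Beta: Faye, Hana, Quin, Tess]
10. Pilot goes back to Station Alpha alone.  [Station Alpha: Ivo, Mina | Station Beta: Faye, Hana, Quin, Tess]
11. Pilot goes to Station Beta with Mina.  [Station Alpha: Ivo | Station Beta: Faye, Hana, Mina, Quin, Tess]
12. Pilot goes back to Station Alpha alone.  [Station Alpha: Ivo | Station Beta: Faye, Hana, Mina, Quin, Tess]
13. Pilot goes to Station Beta with Ivo.  [Station Alpha: — | Station Beta: Faye, Hana, Ivo, Mina, Quin, Tess]

13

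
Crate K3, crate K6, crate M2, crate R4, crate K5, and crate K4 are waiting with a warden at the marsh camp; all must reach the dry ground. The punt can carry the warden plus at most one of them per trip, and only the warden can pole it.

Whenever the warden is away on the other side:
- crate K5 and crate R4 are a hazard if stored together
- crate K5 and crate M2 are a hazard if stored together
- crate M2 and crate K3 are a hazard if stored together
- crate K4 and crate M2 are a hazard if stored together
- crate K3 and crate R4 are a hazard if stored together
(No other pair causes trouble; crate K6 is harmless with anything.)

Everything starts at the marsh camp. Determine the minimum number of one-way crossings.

impossible

Whatever the first load, the items left behind include a forbidden pair without the warden. No opening move is safe, so no plan exists.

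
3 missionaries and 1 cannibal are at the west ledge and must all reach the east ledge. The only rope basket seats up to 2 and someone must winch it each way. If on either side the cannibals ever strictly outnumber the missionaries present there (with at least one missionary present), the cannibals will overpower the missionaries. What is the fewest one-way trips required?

Counting alone: each trip to the east ledge takes at most 2 across and each return brings at least 1 back, so after t trips out (and t−1 returns) at most 2t − (t−1) of the 4 are across; that first reaches 4 at t = 3, so at least 5 crossings are needed.
The plan below uses exactly 5 crossings, so it is optimal:
1. 1 missionary and 1 cannibal → the east ledge.  (the west ledge: 2M 0C; the east ledge: 1M 1C)
2. 1 cannibal ← the west ledge.  (the west ledge: 2M 1C; the east ledge: 1M 0C)
3. 1 missionary and 1 cannibal → the east ledge.  (the west ledge: 1M 0C; the east ledge: 2M 1C)
4. 1 cannibal ← the west ledge.  (the west ledge: 1M 1C; the east ledge: 2M 0C)
5. 1 missionary and 1 cannibal → the east ledge.  (the west ledge: 0M 0C; the east ledge: 3M 1C)

5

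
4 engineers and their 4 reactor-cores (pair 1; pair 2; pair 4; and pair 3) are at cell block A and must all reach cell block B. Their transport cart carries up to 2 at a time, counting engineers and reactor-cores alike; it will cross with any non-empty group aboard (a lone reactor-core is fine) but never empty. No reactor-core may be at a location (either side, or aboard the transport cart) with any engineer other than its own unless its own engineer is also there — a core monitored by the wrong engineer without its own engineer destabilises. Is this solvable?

No

Following every safe sequence of crossings from the start, the most of the 8 that can be at cell block B as the transport cart arrives there on crossings 1, 3, 5 is 2, 3, 4 respectively; the best ever achieved is 4 of 8.
From crossing 7 on, no configuration arises that was not already reachable earlier: only 44 distinct safe configurations (who is on which side, and where the transport cart is) can ever be reached, none of them has everyone across, and every continuation just revisits them. So no valid plan exists.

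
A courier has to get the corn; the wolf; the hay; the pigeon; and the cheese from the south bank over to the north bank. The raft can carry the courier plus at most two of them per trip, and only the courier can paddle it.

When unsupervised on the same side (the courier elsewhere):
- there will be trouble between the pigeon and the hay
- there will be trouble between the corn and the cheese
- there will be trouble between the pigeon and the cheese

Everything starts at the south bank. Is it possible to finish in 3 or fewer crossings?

Counting alone: the courier can take at most 2 across per trip to the north bank, so moving all 5 needs at least 3 loaded trips out, with a return between consecutive ones — at least 5 crossings.
Since 3 < 5, 3 crossings cannot be enough. (The shortest complete plan in fact takes 5:)
1. Courier goes to the north bank with the corn and the pigeon.  [the south bank: the cheese, the hay, the wolf | the north bank: the corn, the pigeon]
2. Courier goes back to the south bank alone.  [the south bank: the cheese, the hay, the wolf | the north bank: the corn, the pigeon]
3. Courier goes to the north bank with the wolf.  [the south bank: the cheese, the hay | the north bank: the corn, the pigeon, the wolf]
4. Courier goes back to the south bank alone.  [the south bank: the cheese, the hay | the north bank: the corn, the pigeon, the wolf]
5. Courier goes to the north bank with the cheese and the hay.  [the south bank: — | the north bank: the cheese, the corn, the hay, the pigeon, the wolf]

No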